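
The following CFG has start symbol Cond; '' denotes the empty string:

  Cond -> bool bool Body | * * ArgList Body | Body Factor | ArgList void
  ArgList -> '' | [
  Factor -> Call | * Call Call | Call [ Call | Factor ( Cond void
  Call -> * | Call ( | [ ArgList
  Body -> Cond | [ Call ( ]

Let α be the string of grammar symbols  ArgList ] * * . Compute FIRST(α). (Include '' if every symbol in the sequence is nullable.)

Add FIRST(ArgList)\{''} = { [ }; ArgList is nullable, continue.
] is a terminal; add {]} and stop.

{ [, ] }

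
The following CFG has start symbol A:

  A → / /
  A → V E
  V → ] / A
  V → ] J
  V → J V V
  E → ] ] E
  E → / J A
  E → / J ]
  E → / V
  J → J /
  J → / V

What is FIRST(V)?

{ /, ] }

V → ] / A contributes {]}.
V → ] J contributes {]}.
From V → J V V: add FIRST(J) = { / }.
Union: FIRST(V) = { /, ] }.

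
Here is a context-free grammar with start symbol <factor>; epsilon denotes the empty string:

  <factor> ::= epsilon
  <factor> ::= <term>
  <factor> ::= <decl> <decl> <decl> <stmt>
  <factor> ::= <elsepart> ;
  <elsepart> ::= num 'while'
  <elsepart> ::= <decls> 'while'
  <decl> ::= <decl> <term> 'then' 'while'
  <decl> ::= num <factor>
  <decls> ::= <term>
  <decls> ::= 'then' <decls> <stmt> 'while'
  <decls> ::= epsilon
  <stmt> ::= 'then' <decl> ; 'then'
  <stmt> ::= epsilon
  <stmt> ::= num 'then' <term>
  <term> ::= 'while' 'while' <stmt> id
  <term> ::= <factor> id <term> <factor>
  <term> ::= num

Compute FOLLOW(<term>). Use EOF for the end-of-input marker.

In <factor> ::= <term>: <term> is at the end, add FOLLOW(<factor>) = { EOF, 'then', 'while', ;, id, num }.
In <decl> ::= <decl> <term> 'then' 'while': add FIRST('then' 'while') = { 'then' }.
In <decls> ::= <term>: <term> is at the end, add FOLLOW(<decls>) = { 'then', 'while', num }.
In <stmt> ::= num 'then' <term>: <term> is at the end, add FOLLOW(<stmt>) = { EOF, 'then', 'while', ;, id, num }.
In <term> ::= <factor> id <term> <factor>: add FIRST(<factor>)\{epsilon} = { 'then', 'while', id, num }.
  Since <factor> is nullable, also add FOLLOW(<term>) = { EOF, 'then', 'while', ;, id, num }.
Union: FOLLOW(<term>) = { EOF, 'then', 'while', ;, id, num }.

{ EOF, 'then', 'while', ;, id, num }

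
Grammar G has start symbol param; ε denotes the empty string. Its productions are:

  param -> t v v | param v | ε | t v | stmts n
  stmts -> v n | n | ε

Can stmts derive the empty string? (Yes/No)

Yes

stmts has an ε-production, so stmts ⇒ ε.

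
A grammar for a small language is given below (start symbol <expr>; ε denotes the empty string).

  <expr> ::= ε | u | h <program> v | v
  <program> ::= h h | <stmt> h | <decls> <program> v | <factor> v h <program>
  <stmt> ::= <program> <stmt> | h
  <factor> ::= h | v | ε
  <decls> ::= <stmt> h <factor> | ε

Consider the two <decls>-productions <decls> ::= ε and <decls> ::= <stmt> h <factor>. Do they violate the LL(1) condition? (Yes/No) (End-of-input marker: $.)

Yes

FIRST(ε) = { ε } and FIRST(<stmt> h <factor>) = { h, v }.
The first alternative is nullable and FOLLOW(<decls>) = { h, v } shares h with FIRST of the second — conflict.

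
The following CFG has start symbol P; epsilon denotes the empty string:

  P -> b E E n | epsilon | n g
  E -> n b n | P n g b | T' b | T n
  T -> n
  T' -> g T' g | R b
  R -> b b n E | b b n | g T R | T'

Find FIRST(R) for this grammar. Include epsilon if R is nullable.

R -> b b n E contributes {b}.
R -> b b n contributes {b}.
R -> g T R contributes {g}.
From R -> T': add FIRST(T') = { b, g }.
Union: FIRST(R) = { b, g }.

{ b, g }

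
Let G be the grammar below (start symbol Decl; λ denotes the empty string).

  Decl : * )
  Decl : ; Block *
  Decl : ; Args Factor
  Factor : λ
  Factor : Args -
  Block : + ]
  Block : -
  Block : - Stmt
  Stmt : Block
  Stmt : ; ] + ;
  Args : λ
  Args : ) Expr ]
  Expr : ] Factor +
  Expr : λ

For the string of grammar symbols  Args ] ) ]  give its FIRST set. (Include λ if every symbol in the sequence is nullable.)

{ ), ] }

Add FIRST(Args)\{λ} = { ) }; Args is nullable, continue.
] is a terminal; add {]} and stop.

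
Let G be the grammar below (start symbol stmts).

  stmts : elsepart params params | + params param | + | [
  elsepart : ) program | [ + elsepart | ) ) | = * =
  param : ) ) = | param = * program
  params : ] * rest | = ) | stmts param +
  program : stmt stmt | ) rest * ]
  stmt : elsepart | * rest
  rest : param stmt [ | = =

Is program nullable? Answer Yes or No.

No

No nonterminal in this grammar is nullable.
No production of program has an RHS whose symbols are all nullable, so program is not nullable.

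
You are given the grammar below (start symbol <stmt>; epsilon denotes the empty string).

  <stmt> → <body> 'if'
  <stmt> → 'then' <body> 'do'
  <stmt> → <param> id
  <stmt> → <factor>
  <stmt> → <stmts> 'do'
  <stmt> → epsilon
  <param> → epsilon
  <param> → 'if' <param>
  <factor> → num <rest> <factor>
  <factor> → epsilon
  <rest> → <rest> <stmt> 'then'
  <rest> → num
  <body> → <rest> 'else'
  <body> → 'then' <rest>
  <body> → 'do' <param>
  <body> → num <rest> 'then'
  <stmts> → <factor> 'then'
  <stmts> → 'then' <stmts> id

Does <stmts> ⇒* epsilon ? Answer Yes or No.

No

Nullable nonterminals: <factor>, <param>, <stmt>.
No production of <stmts> has an RHS whose symbols are all nullable, so <stmts> is not nullable.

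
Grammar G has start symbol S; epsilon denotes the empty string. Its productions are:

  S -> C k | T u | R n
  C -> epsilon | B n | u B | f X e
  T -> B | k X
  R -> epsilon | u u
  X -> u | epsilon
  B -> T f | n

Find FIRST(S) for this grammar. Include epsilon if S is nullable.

{ f, k, n, u }

From S -> C k: C nullable, take FIRST(C) ∪ {k} = { f, k, n, u }.
From S -> T u: add FIRST(T) = { k, n }.
From S -> R n: R nullable, take FIRST(R) ∪ {n} = { n, u }.
Union: FIRST(S) = { f, k, n, u }.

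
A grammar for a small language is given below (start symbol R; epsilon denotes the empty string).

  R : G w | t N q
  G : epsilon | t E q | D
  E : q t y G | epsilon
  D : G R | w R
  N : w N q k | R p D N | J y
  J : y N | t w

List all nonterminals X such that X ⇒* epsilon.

Directly nullable (have an epsilon-production): G, E.
No other nonterminal has a production whose RHS symbols are all nullable.

{ E, G }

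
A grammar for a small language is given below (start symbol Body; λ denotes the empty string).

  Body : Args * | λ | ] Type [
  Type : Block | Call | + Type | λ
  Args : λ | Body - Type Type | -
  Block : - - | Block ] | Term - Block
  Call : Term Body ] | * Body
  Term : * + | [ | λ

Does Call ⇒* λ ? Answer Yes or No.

No

Nullable nonterminals: Args, Body, Term, Type.
No production of Call has an RHS whose symbols are all nullable, so Call is not nullable.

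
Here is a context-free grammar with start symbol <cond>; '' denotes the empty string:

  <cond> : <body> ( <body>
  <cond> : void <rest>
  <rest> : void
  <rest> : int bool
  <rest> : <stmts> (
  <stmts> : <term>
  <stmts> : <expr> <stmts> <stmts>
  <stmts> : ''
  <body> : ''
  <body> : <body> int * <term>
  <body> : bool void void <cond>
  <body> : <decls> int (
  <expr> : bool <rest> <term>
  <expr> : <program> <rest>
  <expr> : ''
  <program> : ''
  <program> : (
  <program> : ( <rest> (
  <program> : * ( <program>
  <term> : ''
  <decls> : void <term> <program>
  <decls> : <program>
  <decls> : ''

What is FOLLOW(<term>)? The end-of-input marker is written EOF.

In <stmts> : <term>: <term> is at the end, add FOLLOW(<stmts>) = { (, *, bool, int, void }.
In <body> : <body> int * <term>: <term> is at the end, add FOLLOW(<body>) = { EOF, (, int }.
In <expr> : bool <rest> <term>: <term> is at the end, add FOLLOW(<expr>) = { (, *, bool, int, void }.
In <decls> : void <term> <program>: add FIRST(<program>)\{''} = { (, * }.
  Since <program> is nullable, also add FOLLOW(<decls>) = { int }.
Union: FOLLOW(<term>) = { EOF, (, *, bool, int, void }.

{ EOF, (, *, bool, int, void }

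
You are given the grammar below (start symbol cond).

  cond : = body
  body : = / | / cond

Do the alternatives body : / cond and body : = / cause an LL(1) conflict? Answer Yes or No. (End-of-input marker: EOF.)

No

FIRST(/ cond) = { / } and FIRST(= /) = { = }.
The FIRST sets are disjoint and neither alternative is nullable — no conflict.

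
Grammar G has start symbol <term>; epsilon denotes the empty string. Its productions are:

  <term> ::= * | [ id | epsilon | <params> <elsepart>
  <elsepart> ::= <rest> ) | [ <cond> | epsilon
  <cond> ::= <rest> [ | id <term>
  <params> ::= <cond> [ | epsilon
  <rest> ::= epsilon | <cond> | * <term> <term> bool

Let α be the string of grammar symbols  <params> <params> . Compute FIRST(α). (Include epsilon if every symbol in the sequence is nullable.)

{ *, [, id, epsilon }

Add FIRST(<params>)\{epsilon} = { *, [, id }; <params> is nullable, continue.
Add FIRST(<params>)\{epsilon} = { *, [, id }; <params> is nullable, continue.
Every symbol is nullable, so include epsilon.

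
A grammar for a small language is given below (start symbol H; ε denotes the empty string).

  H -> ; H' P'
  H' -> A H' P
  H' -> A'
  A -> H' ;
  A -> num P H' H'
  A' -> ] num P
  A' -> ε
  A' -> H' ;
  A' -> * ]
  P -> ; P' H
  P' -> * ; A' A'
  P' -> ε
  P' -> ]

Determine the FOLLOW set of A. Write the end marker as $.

In H' -> A H' P: add FIRST(H' P) = { *, ;, ], num }.
Union: FOLLOW(A) = { *, ;, ], num }.

{ *, ;, ], num }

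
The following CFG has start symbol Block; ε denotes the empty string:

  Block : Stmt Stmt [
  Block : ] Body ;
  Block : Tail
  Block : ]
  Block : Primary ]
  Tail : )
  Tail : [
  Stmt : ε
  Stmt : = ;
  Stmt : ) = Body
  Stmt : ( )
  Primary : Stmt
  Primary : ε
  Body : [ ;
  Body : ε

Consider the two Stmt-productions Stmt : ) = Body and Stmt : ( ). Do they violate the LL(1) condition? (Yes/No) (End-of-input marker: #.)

No

FIRST() = Body) = { ) } and FIRST(( )) = { ( }.
The FIRST sets are disjoint and neither alternative is nullable — no conflict.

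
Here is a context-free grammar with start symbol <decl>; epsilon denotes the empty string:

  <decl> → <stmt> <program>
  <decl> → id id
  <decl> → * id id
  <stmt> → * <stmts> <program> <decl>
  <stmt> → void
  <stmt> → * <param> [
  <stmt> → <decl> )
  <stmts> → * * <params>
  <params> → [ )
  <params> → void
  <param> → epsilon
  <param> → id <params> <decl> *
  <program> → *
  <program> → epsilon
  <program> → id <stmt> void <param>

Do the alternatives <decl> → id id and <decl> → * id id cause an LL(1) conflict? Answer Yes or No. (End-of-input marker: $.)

No

FIRST(id id) = { id } and FIRST(* id id) = { * }.
The FIRST sets are disjoint and neither alternative is nullable — no conflict.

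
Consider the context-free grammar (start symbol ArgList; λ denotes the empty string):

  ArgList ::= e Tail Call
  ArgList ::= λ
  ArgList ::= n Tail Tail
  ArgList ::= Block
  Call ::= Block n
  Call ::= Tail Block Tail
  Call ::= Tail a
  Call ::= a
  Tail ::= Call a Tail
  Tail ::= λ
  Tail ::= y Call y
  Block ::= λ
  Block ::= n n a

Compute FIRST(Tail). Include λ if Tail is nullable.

{ a, n, y, λ }

From Tail ::= Call a Tail: Call nullable, take FIRST(Call) ∪ {a} = { a, n, y }.
Tail ::= λ contributes λ.
Tail ::= y Call y contributes {y}.
Union: FIRST(Tail) = { a, n, y, λ }.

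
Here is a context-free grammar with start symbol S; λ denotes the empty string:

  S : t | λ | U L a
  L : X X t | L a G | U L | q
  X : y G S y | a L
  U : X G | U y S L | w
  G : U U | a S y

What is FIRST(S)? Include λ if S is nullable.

S : t contributes {t}.
S : λ contributes λ.
From S : U L a: add FIRST(U) = { a, w, y }.
Union: FIRST(S) = { a, t, w, y, λ }.

{ a, t, w, y, λ }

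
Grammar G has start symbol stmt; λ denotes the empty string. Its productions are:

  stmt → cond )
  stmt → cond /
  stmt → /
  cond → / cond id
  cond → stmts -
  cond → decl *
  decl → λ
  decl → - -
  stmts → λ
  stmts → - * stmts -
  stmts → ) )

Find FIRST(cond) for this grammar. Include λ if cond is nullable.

{ ), *, -, / }

cond → / cond id contributes {/}.
From cond → stmts -: stmts nullable, take FIRST(stmts) ∪ {-} = { ), - }.
From cond → decl *: decl nullable, take FIRST(decl) ∪ {*} = { *, - }.
Union: FIRST(cond) = { ), *, -, / }.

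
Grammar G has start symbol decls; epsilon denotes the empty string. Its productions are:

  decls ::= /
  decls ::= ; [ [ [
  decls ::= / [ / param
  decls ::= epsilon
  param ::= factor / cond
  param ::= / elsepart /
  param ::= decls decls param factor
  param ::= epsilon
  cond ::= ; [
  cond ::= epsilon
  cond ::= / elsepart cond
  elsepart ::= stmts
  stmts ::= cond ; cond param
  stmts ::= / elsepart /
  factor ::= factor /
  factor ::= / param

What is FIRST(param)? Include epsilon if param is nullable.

{ /, ;, epsilon }

From param ::= factor / cond: add FIRST(factor) = { / }.
param ::= / elsepart / contributes {/}.
From param ::= decls decls param factor: decls, decls, param nullable, take FIRST(decls) ∪ FIRST(decls) ∪ FIRST(param) ∪ FIRST(factor) = { /, ; }.
param ::= epsilon contributes epsilon.
Union: FIRST(param) = { /, ;, epsilon }.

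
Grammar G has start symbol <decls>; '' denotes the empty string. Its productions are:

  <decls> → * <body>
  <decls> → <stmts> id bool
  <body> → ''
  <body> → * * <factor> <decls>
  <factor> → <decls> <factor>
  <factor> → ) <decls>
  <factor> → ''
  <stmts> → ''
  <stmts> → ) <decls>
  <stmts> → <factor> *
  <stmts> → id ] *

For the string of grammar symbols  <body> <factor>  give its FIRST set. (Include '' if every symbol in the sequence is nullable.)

{ ), *, id, '' }

Add FIRST(<body>)\{''} = { * }; <body> is nullable, continue.
Add FIRST(<factor>)\{''} = { ), *, id }; <factor> is nullable, continue.
Every symbol is nullable, so include ''.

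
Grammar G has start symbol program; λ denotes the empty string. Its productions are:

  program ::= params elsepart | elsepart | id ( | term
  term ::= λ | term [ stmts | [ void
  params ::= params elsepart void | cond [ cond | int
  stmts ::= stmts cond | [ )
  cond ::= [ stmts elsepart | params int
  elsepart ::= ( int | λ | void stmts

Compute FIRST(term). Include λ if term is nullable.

term ::= λ contributes λ.
From term ::= term [ stmts: term nullable, take FIRST(term) ∪ {[} = { [ }.
term ::= [ void contributes {[}.
Union: FIRST(term) = { [, λ }.

{ [, λ }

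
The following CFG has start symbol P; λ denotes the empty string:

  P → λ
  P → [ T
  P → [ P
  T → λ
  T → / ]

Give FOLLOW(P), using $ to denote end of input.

P is the start symbol, so $ ∈ FOLLOW(P).
In P → [ P: P is at the end, add FOLLOW(P) = { $ }.
Union: FOLLOW(P) = { $ }.

{ $ }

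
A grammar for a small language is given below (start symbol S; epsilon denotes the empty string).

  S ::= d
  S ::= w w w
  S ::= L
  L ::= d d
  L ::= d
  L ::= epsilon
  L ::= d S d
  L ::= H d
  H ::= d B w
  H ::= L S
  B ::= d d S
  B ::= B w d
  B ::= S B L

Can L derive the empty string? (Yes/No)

L has an epsilon-production, so L ⇒ epsilon.

Yes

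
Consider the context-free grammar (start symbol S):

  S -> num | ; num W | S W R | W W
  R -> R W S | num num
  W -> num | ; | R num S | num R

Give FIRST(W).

W -> num contributes {num}.
W -> ; contributes {;}.
From W -> R num S: add FIRST(R) = { num }.
W -> num R contributes {num}.
Union: FIRST(W) = { ;, num }.

{ ;, num }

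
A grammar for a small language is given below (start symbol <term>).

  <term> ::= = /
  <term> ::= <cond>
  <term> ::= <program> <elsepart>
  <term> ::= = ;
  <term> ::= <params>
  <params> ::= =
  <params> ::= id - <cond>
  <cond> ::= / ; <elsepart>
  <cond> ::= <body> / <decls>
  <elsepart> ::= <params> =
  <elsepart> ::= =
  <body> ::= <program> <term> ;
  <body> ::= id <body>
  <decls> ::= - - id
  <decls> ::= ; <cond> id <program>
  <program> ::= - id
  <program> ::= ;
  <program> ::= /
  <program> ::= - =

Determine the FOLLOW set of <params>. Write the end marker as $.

In <term> ::= <params>: <params> is at the end, add FOLLOW(<term>) = { $, ; }.
In <elsepart> ::= <params> =: add FIRST(=) = { = }.
Union: FOLLOW(<params>) = { $, ;, = }.

{ $, ;, = }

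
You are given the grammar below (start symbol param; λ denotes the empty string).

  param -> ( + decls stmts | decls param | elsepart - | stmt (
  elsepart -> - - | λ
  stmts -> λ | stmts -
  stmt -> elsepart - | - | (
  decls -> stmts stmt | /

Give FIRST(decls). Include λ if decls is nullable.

From decls -> stmts stmt: stmts nullable, take FIRST(stmts) ∪ FIRST(stmt) = { (, - }.
decls -> / contributes {/}.
Union: FIRST(decls) = { (, -, / }.

{ (, -, / }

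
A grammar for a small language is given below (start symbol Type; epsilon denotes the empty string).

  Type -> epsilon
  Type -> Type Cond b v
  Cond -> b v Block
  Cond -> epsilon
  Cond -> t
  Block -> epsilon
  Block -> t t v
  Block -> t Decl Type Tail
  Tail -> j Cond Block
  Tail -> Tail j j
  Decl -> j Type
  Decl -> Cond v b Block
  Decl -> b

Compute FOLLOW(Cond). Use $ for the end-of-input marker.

{ b, j, t, v }

In Type -> Type Cond b v: add FIRST(b v) = { b }.
In Tail -> j Cond Block: add FIRST(Block)\{epsilon} = { t }.
  Since Block is nullable, also add FOLLOW(Tail) = { b, j, t, v }.
In Decl -> Cond v b Block: add FIRST(v b Block) = { v }.
Union: FOLLOW(Cond) = { b, j, t, v }.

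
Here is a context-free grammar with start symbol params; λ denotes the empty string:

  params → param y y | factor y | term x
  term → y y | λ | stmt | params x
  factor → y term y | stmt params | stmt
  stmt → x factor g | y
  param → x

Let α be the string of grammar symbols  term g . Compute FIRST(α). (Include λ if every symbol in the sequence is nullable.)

{ g, x, y }

Add FIRST(term)\{λ} = { x, y }; term is nullable, continue.
g is a terminal; add {g} and stop.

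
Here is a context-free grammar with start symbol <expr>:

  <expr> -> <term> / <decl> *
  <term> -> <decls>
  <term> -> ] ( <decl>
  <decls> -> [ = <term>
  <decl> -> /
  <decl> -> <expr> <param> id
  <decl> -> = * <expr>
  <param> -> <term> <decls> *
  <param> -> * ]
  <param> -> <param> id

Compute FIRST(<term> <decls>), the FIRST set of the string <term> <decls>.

{ [, ] }

Add FIRST(<term>) = { [, ] }; <term> is not nullable, stop.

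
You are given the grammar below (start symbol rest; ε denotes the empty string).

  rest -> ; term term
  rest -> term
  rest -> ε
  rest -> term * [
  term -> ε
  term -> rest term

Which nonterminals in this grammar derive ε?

{ rest, term }

Directly nullable (have an ε-production): rest, term.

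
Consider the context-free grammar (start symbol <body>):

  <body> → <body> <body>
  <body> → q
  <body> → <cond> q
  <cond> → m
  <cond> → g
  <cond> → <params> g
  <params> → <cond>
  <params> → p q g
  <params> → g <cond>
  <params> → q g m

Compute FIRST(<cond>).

<cond> → m contributes {m}.
<cond> → g contributes {g}.
From <cond> → <params> g: add FIRST(<params>) = { g, m, p, q }.
Union: FIRST(<cond>) = { g, m, p, q }.

{ g, m, p, q }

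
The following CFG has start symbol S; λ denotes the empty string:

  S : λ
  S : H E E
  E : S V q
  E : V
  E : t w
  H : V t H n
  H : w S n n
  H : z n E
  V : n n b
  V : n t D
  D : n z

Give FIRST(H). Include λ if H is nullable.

From H : V t H n: add FIRST(V) = { n }.
H : w S n n contributes {w}.
H : z n E contributes {z}.
Union: FIRST(H) = { n, w, z }.

{ n, w, z }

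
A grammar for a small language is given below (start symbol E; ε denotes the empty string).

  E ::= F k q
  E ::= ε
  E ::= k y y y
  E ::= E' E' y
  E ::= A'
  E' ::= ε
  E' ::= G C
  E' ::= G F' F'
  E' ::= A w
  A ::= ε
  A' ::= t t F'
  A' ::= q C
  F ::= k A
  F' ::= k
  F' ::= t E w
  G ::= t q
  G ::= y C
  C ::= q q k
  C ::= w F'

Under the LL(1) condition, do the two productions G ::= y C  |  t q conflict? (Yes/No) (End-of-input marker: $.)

No

FIRST(y C) = { y } and FIRST(t q) = { t }.
The FIRST sets are disjoint and neither alternative is nullable — no conflict.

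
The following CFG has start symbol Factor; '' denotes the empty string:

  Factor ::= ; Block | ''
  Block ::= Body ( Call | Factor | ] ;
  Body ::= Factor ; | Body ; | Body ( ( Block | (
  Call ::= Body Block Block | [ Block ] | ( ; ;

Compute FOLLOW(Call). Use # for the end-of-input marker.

In Block ::= Body ( Call: Call is at the end, add FOLLOW(Block) = { #, (, ;, ] }.
Union: FOLLOW(Call) = { #, (, ;, ] }.

{ #, (, ;, ] }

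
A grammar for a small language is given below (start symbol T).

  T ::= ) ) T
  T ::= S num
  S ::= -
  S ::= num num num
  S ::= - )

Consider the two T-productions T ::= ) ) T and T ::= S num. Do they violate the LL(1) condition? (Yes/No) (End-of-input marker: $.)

FIRST() ) T) = { ) } and FIRST(S num) = { -, num }.
The FIRST sets are disjoint and neither alternative is nullable — no conflict.

No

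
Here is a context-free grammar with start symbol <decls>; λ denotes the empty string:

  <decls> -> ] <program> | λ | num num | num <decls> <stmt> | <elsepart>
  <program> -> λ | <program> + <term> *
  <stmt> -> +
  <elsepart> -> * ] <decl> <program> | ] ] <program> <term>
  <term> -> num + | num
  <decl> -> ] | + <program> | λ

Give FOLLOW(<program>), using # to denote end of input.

In <decls> -> ] <program>: <program> is at the end, add FOLLOW(<decls>) = { #, + }.
In <program> -> <program> + <term> *: add FIRST(+ <term> *) = { + }.
In <elsepart> -> * ] <decl> <program>: <program> is at the end, add FOLLOW(<elsepart>) = { #, + }.
In <elsepart> -> ] ] <program> <term>: add FIRST(<term>) = { num }.
In <decl> -> + <program>: <program> is at the end, add FOLLOW(<decl>) = { #, + }.
Union: FOLLOW(<program>) = { #, +, num }.

{ #, +, num }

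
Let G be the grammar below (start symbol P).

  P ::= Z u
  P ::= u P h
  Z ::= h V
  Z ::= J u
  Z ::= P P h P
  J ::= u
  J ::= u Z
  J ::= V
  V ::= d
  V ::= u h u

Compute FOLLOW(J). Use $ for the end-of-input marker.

In Z ::= J u: add FIRST(u) = { u }.
Union: FOLLOW(J) = { u }.

{ u }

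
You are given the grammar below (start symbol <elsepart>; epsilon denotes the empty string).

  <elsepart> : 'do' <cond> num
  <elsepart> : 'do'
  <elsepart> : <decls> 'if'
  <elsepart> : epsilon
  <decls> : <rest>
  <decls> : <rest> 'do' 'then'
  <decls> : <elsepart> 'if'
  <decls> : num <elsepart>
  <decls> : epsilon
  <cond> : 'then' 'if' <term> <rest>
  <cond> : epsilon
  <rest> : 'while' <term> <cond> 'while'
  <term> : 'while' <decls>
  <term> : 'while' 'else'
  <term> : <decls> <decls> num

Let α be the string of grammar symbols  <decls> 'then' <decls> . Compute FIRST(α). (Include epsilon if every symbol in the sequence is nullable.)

Add FIRST(<decls>)\{epsilon} = { 'do', 'if', 'while', num }; <decls> is nullable, continue.
'then' is a terminal; add {'then'} and stop.

{ 'do', 'if', 'then', 'while', num }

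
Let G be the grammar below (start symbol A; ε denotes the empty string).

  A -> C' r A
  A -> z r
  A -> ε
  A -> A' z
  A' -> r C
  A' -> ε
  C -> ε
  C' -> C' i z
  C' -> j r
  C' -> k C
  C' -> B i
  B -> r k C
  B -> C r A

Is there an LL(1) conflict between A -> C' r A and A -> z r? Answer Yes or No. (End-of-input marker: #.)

FIRST(C' r A) = { j, k, r } and FIRST(z r) = { z }.
The FIRST sets are disjoint and neither alternative is nullable — no conflict.

No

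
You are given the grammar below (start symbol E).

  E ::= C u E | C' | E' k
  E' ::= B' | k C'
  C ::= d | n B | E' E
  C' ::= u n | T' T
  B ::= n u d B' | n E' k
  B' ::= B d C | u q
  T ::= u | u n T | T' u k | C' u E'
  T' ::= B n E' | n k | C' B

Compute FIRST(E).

From E ::= C u E: add FIRST(C) = { d, k, n, u }.
From E ::= C': add FIRST(C') = { n, u }.
From E ::= E' k: add FIRST(E') = { k, n, u }.
Union: FIRST(E) = { d, k, n, u }.

{ d, k, n, u }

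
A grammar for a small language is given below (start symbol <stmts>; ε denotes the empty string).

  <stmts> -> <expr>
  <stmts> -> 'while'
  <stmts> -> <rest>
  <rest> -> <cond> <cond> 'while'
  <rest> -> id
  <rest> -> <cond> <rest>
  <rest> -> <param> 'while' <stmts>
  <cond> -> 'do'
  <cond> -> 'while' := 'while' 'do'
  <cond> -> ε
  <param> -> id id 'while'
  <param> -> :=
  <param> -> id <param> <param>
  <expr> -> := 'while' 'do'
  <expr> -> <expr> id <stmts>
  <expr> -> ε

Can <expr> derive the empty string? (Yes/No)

<expr> has an ε-production, so <expr> ⇒ ε.

Yes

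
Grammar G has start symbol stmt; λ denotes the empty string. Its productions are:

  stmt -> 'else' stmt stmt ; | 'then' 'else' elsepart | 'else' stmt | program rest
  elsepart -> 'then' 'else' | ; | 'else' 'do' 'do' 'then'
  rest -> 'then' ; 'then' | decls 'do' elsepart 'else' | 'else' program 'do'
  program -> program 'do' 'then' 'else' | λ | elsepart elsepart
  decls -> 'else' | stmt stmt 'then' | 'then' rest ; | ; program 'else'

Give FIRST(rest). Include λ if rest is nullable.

{ 'do', 'else', 'then', ; }

rest -> 'then' ; 'then' contributes {'then'}.
From rest -> decls 'do' elsepart 'else': add FIRST(decls) = { 'do', 'else', 'then', ; }.
rest -> 'else' program 'do' contributes {'else'}.
Union: FIRST(rest) = { 'do', 'else', 'then', ; }.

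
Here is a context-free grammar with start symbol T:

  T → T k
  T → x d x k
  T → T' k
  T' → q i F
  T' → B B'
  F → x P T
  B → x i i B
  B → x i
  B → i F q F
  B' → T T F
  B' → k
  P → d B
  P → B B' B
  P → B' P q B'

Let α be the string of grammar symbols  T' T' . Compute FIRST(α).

{ i, q, x }

Add FIRST(T') = { i, q, x }; T' is not nullable, stop.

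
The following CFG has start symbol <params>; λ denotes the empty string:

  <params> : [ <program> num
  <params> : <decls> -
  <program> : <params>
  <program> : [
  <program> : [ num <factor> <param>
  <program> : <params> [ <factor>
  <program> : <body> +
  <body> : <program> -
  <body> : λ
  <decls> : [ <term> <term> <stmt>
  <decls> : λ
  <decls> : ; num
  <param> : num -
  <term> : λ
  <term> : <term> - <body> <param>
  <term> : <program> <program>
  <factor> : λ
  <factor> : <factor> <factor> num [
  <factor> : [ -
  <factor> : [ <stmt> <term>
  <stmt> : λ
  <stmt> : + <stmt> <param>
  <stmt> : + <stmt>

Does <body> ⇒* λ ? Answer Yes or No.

Yes

<body> has an λ-production, so <body> ⇒ λ.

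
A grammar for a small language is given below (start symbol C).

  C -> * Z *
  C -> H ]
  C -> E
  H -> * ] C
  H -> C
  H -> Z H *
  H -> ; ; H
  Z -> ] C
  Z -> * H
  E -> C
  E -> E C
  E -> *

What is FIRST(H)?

{ *, ;, ] }

H -> * ] C contributes {*}.
From H -> C: add FIRST(C) = { *, ;, ] }.
From H -> Z H *: add FIRST(Z) = { *, ] }.
H -> ; ; H contributes {;}.
Union: FIRST(H) = { *, ;, ] }.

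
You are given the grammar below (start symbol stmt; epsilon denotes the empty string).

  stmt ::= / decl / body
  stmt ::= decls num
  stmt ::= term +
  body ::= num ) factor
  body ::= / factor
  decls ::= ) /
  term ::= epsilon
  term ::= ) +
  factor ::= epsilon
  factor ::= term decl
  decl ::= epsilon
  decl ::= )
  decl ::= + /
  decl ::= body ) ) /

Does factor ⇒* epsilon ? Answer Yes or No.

factor has an epsilon-production, so factor ⇒ epsilon.

Yes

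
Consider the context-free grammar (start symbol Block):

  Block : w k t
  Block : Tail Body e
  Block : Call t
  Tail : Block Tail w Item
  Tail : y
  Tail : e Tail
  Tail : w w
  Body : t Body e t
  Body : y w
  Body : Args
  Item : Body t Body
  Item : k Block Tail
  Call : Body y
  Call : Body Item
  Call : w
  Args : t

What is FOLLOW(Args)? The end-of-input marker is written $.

{ e, k, t, w, y }

In Body : Args: Args is at the end, add FOLLOW(Body) = { e, k, t, w, y }.
Union: FOLLOW(Args) = { e, k, t, w, y }.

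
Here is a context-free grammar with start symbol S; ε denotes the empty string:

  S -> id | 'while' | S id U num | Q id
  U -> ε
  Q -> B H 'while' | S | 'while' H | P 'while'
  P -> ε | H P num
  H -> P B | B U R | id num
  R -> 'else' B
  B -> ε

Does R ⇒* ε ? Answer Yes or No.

Nullable nonterminals: B, H, P, U.
No production of R has an RHS whose symbols are all nullable, so R is not nullable.

No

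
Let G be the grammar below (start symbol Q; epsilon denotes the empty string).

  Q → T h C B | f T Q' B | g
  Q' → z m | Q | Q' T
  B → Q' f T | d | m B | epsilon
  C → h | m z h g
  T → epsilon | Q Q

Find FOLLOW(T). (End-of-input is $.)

In Q → T h C B: add FIRST(h C B) = { h }.
In Q → f T Q' B: add FIRST(Q' B) = { f, g, h, z }.
In Q' → Q' T: T is at the end, add FOLLOW(Q') = { $, d, f, g, h, m, z }.
In B → Q' f T: T is at the end, add FOLLOW(B) = { $, d, f, g, h, m, z }.
Union: FOLLOW(T) = { $, d, f, g, h, m, z }.

{ $, d, f, g, h, m, z }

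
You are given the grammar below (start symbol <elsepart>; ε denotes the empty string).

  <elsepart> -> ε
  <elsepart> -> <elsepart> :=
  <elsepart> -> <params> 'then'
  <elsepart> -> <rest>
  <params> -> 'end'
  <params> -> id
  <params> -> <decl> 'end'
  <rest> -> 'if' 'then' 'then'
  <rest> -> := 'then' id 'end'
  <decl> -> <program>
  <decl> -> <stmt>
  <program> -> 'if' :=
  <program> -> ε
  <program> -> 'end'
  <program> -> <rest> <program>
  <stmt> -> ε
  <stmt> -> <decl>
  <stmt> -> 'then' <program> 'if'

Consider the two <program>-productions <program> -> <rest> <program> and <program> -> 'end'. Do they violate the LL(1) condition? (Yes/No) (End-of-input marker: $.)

FIRST(<rest> <program>) = { 'if', := } and FIRST('end') = { 'end' }.
The FIRST sets are disjoint and neither alternative is nullable — no conflict.

No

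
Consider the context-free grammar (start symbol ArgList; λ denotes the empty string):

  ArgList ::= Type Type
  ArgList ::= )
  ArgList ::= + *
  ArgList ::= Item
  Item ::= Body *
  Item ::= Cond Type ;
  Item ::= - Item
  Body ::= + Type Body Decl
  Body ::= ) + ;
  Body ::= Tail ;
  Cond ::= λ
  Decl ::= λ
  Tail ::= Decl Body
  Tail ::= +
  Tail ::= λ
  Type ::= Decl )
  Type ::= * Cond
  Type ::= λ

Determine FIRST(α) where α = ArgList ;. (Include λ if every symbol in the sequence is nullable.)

{ ), *, +, -, ; }

Add FIRST(ArgList)\{λ} = { ), *, +, -, ; }; ArgList is nullable, continue.
; is a terminal; add {;} and stop.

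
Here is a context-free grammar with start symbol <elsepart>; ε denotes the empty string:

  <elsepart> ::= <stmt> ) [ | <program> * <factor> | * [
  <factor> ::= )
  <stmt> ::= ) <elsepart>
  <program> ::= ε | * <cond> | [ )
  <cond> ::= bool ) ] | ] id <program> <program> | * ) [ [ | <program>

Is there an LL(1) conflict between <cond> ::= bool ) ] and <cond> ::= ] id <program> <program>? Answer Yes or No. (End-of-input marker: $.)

FIRST(bool ) ]) = { bool } and FIRST(] id <program> <program>) = { ] }.
The FIRST sets are disjoint and neither alternative is nullable — no conflict.

No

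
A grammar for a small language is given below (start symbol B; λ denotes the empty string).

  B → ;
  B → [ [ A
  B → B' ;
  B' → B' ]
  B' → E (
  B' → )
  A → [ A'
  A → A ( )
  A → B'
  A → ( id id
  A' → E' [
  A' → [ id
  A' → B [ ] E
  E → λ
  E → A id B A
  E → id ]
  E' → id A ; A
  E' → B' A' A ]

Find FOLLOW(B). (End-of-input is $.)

B is the start symbol, so $ ∈ FOLLOW(B).
In A' → B [ ] E: add FIRST([ ] E) = { [ }.
In E → A id B A: add FIRST(A) = { (, ), [, id }.
Union: FOLLOW(B) = { $, (, ), [, id }.

{ $, (, ), [, id }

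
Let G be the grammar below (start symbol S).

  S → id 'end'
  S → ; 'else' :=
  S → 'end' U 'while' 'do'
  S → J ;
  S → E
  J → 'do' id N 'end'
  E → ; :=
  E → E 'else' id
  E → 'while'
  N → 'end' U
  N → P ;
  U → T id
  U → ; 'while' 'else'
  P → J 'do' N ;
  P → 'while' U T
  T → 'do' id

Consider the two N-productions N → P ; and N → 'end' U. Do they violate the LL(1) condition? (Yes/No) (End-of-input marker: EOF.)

FIRST(P ;) = { 'do', 'while' } and FIRST('end' U) = { 'end' }.
The FIRST sets are disjoint and neither alternative is nullable — no conflict.

No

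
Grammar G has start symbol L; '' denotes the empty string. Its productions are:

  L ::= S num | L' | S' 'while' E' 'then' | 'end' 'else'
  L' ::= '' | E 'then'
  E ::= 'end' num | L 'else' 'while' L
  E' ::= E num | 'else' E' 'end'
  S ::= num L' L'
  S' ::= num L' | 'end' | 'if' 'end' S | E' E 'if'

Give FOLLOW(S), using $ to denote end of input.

In L ::= S num: add FIRST(num) = { num }.
In S' ::= 'if' 'end' S: S is at the end, add FOLLOW(S') = { 'while' }.
Union: FOLLOW(S) = { 'while', num }.

{ 'while', num }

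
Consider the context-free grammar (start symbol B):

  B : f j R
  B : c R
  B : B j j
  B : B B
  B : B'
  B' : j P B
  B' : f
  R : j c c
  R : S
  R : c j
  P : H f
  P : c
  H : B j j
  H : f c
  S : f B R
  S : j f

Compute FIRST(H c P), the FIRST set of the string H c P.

{ c, f, j }

Add FIRST(H) = { c, f, j }; H is not nullable, stop.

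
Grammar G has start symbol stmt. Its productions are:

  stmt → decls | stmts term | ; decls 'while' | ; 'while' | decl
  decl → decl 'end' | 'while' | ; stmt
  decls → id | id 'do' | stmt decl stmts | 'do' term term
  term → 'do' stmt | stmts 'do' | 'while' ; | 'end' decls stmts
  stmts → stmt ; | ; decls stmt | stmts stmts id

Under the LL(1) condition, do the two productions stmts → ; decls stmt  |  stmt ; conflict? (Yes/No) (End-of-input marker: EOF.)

FIRST(; decls stmt) = { ; } and FIRST(stmt ;) = { 'do', 'while', ;, id }.
Both contain ;, so the two alternatives are not disjoint — LL(1) conflict.

Yes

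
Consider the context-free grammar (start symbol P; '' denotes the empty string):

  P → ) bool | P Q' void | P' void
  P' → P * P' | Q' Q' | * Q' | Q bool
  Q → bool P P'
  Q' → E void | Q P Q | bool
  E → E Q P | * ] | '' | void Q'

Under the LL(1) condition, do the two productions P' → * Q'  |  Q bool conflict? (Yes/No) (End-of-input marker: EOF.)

FIRST(* Q') = { * } and FIRST(Q bool) = { bool }.
The FIRST sets are disjoint and neither alternative is nullable — no conflict.

No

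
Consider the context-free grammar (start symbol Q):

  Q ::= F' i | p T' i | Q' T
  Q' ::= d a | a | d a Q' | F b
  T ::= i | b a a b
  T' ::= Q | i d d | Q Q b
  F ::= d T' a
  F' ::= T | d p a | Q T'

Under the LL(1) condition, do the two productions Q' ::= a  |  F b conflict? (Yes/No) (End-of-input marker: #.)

FIRST(a) = { a } and FIRST(F b) = { d }.
The FIRST sets are disjoint and neither alternative is nullable — no conflict.

No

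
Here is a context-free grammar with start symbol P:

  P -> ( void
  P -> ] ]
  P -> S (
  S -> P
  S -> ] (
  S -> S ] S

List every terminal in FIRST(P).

P -> ( void contributes {(}.
P -> ] ] contributes {]}.
From P -> S (: add FIRST(S) = { (, ] }.
Union: FIRST(P) = { (, ] }.

{ (, ] }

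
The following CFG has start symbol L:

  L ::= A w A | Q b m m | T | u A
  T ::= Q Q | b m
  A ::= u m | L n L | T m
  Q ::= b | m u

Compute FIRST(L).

{ b, m, u }

From L ::= A w A: add FIRST(A) = { b, m, u }.
From L ::= Q b m m: add FIRST(Q) = { b, m }.
From L ::= T: add FIRST(T) = { b, m }.
L ::= u A contributes {u}.
Union: FIRST(L) = { b, m, u }.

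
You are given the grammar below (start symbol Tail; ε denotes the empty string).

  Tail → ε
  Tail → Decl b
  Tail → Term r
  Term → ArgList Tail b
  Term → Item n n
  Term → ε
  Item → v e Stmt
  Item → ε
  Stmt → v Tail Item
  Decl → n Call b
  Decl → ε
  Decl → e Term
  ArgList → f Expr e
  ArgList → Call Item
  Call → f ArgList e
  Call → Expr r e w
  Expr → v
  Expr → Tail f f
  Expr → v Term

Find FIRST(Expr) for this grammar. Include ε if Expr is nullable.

Expr → v contributes {v}.
From Expr → Tail f f: Tail nullable, take FIRST(Tail) ∪ {f} = { b, e, f, n, r, v }.
Expr → v Term contributes {v}.
Union: FIRST(Expr) = { b, e, f, n, r, v }.

{ b, e, f, n, r, v }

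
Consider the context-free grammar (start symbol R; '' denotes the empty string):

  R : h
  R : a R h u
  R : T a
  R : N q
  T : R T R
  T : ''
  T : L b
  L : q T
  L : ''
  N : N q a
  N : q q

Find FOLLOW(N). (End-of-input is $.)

In R : N q: add FIRST(q) = { q }.
In N : N q a: add FIRST(q a) = { q }.
Union: FOLLOW(N) = { q }.

{ q }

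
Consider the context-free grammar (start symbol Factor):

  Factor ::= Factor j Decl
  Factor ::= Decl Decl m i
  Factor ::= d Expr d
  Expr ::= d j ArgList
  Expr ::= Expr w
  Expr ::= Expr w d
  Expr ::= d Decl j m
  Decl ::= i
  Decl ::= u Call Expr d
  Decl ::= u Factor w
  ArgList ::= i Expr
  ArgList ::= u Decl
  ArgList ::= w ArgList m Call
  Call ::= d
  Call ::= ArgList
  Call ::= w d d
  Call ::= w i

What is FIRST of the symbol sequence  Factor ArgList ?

{ d, i, u }

Add FIRST(Factor) = { d, i, u }; Factor is not nullable, stop.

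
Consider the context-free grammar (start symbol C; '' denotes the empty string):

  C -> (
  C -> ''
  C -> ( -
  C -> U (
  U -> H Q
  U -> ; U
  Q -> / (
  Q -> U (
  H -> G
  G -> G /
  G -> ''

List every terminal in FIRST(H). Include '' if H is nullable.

From H -> G: add FIRST(G) = { /, '' } (including '' since G is nullable).
Union: FIRST(H) = { /, '' }.

{ /, '' }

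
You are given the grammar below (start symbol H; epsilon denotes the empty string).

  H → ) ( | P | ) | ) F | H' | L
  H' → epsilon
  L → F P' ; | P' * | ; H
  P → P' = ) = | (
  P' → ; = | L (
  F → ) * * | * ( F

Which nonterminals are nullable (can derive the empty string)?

Directly nullable (have an epsilon-production): H'.
H → H' with every symbol nullable, so H is nullable.
No other nonterminal has a production whose RHS symbols are all nullable.

{ H, H' }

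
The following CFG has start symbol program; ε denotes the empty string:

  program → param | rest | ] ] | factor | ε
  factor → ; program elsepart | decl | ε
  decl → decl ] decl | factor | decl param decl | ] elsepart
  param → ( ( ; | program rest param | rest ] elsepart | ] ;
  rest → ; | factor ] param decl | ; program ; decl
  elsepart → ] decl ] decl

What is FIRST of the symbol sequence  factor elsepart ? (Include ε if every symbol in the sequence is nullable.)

{ (, ;, ] }

Add FIRST(factor)\{ε} = { (, ;, ] }; factor is nullable, continue.
Add FIRST(elsepart) = { ] }; elsepart is not nullable, stop.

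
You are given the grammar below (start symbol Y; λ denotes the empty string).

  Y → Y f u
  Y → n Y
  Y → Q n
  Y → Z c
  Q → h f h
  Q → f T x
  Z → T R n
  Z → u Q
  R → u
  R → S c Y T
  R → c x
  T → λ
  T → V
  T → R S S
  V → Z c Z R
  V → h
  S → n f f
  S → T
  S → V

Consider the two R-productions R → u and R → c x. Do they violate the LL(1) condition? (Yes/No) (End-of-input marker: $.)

FIRST(u) = { u } and FIRST(c x) = { c }.
The FIRST sets are disjoint and neither alternative is nullable — no conflict.

No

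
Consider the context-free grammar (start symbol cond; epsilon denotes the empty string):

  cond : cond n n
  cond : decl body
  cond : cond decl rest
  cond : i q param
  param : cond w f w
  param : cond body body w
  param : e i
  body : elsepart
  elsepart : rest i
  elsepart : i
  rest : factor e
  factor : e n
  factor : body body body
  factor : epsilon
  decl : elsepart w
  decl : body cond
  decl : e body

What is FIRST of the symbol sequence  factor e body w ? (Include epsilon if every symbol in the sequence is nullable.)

Add FIRST(factor)\{epsilon} = { e, i }; factor is nullable, continue.
e is a terminal; add {e} and stop.

{ e, i }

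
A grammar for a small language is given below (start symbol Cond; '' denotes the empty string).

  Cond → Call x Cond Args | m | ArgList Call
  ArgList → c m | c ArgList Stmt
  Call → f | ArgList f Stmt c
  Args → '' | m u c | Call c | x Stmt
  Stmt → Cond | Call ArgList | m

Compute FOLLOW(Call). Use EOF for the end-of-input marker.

In Cond → Call x Cond Args: add FIRST(x Cond Args) = { x }.
In Cond → ArgList Call: Call is at the end, add FOLLOW(Cond) = { EOF, c, f, m, x }.
In Args → Call c: add FIRST(c) = { c }.
In Stmt → Call ArgList: add FIRST(ArgList) = { c }.
Union: FOLLOW(Call) = { EOF, c, f, m, x }.

{ EOF, c, f, m, x }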